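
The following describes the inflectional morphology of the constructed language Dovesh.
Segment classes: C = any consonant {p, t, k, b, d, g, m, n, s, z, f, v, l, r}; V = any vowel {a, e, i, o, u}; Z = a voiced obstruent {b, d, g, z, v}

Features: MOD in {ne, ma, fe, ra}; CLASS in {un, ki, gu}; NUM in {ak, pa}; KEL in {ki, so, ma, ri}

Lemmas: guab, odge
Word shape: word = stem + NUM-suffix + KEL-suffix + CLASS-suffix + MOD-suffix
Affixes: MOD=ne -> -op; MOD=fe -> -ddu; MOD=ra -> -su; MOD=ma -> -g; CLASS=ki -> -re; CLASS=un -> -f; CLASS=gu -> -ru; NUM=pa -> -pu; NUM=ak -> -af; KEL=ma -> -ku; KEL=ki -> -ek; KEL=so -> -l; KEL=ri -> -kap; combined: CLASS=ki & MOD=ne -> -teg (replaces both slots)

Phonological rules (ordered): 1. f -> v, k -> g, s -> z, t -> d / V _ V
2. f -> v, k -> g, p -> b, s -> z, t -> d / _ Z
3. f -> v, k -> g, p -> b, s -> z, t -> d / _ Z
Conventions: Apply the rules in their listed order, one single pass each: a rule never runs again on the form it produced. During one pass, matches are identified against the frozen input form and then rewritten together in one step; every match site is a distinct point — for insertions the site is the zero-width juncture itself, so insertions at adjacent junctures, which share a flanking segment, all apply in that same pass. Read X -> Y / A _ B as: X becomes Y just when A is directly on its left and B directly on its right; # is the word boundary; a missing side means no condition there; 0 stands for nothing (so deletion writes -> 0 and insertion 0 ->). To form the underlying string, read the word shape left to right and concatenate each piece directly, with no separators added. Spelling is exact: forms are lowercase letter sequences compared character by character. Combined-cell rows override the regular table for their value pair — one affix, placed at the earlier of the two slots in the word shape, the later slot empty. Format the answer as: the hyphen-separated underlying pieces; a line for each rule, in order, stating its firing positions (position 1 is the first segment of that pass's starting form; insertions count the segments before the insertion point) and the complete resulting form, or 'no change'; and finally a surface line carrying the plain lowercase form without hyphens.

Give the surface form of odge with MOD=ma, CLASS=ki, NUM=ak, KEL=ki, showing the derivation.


underlying: odge-af-ek-re-g
1. f -> v, k -> g, s -> z, t -> d / V _ V: fires at position(s) 6: odgeavekreg
2. f -> v, k -> g, p -> b, s -> z, t -> d / _ Z: no change
3. f -> v, k -> g, p -> b, s -> z, t -> d / _ Z: no change
surface: odgeavekreg


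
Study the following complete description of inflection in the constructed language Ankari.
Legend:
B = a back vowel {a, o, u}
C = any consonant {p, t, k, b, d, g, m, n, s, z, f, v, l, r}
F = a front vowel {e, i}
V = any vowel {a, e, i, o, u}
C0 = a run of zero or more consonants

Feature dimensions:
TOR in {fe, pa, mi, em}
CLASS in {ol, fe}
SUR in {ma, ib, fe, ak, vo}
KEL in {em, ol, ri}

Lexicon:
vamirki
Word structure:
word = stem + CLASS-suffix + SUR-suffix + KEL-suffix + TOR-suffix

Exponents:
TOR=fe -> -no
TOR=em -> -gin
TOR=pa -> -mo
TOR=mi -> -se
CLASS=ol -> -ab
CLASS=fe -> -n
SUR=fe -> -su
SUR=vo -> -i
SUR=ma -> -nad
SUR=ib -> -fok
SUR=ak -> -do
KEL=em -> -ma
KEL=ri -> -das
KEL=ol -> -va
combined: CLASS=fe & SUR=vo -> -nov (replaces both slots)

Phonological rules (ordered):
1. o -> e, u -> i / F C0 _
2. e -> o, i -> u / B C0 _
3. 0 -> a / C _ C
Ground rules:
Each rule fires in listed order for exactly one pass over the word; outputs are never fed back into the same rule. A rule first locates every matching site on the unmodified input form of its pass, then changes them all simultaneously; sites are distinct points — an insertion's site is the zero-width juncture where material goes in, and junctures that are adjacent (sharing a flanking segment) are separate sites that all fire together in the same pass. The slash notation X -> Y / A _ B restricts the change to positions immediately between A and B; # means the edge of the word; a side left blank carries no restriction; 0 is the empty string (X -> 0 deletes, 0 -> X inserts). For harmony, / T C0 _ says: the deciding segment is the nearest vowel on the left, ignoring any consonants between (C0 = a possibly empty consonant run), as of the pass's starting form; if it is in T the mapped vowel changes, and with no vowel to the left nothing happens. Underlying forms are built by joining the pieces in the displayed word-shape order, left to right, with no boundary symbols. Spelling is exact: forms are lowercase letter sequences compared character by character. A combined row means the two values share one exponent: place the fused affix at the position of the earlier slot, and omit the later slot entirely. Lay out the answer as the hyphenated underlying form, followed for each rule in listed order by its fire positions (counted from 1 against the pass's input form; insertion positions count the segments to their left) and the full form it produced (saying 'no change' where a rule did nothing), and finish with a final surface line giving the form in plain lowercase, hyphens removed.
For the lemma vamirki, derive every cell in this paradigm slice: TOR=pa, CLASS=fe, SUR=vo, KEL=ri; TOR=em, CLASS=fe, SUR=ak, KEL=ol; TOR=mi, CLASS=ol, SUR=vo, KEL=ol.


cell TOR=pa, CLASS=fe, SUR=vo, KEL=ri:
underlying: vamirki-nov-das-mo
1. o -> e, u -> i / F C0 _: fires at position(s) 9: vamirkinevdasmo
2. e -> o, i -> u / B C0 _: fires at position(s) 4: vamurkinevdasmo
3. 0 -> a / C _ C: inserts after position(s) 5, 10, 13: vamurakinevadasamo
surface: vamurakinevadasamo

cell TOR=em, CLASS=fe, SUR=ak, KEL=ol:
underlying: vamirki-n-do-va-gin
1. o -> e, u -> i / F C0 _: fires at position(s) 10: vamirkindevagin
2. e -> o, i -> u / B C0 _: fires at position(s) 4, 14: vamurkindevagun
3. 0 -> a / C _ C: inserts after position(s) 5, 8: vamurakinadevagun
surface: vamurakinadevagun

cell TOR=mi, CLASS=ol, SUR=vo, KEL=ol:
underlying: vamirki-ab-i-va-se
1. o -> e, u -> i / F C0 _: no change
2. e -> o, i -> u / B C0 _: fires at position(s) 4, 10, 14: vamurkiabuvaso
3. 0 -> a / C _ C: inserts after position(s) 5: vamurakiabuvaso
surface: vamurakiabuvaso


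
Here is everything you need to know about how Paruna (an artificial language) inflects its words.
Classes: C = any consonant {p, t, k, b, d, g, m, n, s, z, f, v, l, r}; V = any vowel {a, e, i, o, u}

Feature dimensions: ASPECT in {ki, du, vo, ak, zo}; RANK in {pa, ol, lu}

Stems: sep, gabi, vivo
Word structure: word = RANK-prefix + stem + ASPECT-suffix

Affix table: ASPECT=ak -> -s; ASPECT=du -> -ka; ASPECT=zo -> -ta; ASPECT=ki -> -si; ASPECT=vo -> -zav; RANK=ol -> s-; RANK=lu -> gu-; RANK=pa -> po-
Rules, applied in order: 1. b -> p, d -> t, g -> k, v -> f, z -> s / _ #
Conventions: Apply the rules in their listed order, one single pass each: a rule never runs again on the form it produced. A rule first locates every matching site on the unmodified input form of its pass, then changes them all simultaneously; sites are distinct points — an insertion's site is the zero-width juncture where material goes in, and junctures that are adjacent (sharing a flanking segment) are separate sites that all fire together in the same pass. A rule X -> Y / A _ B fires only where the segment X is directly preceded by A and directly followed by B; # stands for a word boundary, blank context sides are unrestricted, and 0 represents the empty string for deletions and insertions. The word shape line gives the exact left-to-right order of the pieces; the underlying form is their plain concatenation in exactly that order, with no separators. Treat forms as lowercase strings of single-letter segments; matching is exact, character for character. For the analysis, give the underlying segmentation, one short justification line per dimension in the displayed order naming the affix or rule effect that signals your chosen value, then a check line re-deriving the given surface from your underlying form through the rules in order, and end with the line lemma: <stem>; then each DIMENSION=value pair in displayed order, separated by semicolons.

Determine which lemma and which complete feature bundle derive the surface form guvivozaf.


underlying: gu-vivo-zav
ASPECT=vo - signalled by the affix -zav
RANK=lu - signalled by the affix gu-
check: guvivozav -> guvivozaf
lemma: vivo; ASPECT=vo; RANK=lu


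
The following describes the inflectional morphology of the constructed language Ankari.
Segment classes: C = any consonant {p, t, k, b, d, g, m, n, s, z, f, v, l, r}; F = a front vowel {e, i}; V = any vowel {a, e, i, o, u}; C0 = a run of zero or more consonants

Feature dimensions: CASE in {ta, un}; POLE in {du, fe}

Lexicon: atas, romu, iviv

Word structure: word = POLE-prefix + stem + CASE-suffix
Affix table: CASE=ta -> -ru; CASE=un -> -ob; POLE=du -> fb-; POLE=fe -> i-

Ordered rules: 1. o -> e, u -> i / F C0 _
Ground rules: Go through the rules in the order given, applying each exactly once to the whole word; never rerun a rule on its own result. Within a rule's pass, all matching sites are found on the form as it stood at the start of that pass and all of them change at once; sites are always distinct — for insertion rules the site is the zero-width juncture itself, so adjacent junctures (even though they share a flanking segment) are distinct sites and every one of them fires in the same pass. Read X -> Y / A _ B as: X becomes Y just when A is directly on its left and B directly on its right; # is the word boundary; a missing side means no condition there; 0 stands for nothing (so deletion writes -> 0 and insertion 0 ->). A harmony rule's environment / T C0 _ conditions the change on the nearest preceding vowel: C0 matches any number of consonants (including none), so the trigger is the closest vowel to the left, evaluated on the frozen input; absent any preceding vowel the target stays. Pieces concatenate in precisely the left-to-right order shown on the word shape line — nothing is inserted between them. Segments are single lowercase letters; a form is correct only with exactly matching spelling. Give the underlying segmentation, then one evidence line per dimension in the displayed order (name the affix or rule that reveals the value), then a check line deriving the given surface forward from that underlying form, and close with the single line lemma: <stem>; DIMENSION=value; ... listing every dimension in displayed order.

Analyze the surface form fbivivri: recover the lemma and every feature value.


underlying: fb-iviv-ru
CASE=ta - signalled by the affix -ru
POLE=du - signalled by the affix fb-
check: fbivivru -> fbivivri
lemma: iviv; CASE=ta; POLE=du


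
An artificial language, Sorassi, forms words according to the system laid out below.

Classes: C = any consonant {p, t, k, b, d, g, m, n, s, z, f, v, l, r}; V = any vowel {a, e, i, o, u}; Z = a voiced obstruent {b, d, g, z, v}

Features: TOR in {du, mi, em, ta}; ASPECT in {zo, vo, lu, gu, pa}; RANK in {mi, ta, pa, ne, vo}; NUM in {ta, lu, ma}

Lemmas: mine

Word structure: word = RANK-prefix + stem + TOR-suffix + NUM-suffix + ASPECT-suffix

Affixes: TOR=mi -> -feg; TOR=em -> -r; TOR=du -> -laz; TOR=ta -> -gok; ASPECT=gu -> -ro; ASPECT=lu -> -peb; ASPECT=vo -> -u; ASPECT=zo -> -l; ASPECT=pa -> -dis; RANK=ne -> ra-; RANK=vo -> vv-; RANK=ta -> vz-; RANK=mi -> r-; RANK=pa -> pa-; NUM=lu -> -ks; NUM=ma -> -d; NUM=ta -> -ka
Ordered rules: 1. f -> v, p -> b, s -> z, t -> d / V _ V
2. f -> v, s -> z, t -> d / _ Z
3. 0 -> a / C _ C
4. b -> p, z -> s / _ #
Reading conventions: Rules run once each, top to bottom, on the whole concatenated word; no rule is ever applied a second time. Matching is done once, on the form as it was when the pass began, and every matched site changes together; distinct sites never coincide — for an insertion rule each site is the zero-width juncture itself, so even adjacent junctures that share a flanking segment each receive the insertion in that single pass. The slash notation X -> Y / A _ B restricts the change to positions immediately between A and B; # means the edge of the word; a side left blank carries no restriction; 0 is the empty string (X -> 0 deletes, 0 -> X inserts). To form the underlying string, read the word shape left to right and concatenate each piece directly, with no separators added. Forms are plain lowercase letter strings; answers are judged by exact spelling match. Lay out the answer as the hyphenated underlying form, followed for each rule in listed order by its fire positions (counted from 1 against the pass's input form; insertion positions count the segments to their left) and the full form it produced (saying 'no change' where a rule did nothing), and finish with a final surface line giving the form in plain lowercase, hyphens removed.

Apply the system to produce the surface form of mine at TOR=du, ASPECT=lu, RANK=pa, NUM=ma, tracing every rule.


underlying: pa-mine-laz-d-peb
1. f -> v, p -> b, s -> z, t -> d / V _ V: no change
2. f -> v, s -> z, t -> d / _ Z: no change
3. 0 -> a / C _ C: inserts after position(s) 9, 10: paminelazadapeb
4. b -> p, z -> s / _ #: fires at position(s) 15: paminelazadapep
surface: paminelazadapep


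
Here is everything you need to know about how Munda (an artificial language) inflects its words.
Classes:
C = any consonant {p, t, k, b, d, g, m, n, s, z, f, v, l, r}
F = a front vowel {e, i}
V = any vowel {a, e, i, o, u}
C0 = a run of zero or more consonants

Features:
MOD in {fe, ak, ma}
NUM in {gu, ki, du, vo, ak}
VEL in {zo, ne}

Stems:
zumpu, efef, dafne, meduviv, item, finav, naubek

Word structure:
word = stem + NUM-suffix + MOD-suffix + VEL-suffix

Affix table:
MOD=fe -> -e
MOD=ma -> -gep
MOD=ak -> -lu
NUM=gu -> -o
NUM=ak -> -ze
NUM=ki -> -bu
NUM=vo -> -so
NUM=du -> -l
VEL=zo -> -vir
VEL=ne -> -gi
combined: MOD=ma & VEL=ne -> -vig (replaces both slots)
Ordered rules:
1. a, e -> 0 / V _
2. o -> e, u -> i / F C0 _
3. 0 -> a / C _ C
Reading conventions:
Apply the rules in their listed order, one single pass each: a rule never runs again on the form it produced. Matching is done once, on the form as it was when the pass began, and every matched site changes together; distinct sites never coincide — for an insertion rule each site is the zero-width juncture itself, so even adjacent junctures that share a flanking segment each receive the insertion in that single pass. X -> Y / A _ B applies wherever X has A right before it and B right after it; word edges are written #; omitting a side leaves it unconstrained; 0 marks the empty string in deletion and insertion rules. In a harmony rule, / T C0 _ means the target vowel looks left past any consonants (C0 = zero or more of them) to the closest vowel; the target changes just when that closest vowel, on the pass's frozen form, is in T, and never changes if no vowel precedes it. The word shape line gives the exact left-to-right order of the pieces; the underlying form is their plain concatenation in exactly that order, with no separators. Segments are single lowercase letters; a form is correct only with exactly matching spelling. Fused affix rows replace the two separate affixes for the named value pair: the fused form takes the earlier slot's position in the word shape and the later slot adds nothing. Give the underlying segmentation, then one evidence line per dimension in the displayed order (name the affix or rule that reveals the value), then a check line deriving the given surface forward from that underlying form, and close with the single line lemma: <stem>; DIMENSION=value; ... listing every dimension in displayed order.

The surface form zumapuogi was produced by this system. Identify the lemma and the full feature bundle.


underlying: zumpu-o-e-gi
MOD=fe - signalled by the affix -e
NUM=gu - signalled by the affix -o
VEL=ne - signalled by the affix -gi
check: zumpuoegi -> zumpuogi -> zumpuogi -> zumapuogi
lemma: zumpu; MOD=fe; NUM=gu; VEL=ne


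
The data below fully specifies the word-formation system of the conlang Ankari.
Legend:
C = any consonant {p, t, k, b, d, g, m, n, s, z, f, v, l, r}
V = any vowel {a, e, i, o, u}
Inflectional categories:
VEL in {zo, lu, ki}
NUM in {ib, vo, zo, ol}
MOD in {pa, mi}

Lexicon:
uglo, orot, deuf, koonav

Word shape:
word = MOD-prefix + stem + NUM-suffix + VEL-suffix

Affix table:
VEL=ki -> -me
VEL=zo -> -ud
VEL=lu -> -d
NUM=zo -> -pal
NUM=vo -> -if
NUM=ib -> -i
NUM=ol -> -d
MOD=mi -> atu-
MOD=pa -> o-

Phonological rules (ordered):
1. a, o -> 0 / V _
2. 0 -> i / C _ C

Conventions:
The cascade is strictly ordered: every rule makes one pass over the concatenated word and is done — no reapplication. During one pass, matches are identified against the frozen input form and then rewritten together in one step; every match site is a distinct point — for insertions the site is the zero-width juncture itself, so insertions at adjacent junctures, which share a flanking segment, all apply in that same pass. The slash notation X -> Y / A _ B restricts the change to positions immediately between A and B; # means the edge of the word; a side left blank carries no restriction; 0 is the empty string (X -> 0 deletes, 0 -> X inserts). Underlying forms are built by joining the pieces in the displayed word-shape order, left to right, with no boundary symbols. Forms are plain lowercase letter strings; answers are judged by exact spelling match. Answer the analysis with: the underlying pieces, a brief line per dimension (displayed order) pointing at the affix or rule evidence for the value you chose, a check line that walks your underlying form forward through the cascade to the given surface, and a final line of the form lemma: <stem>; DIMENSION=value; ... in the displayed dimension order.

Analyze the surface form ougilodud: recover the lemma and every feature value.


underlying: o-uglo-d-ud
VEL=zo - signalled by the affix -ud
NUM=ol - signalled by the affix -d
MOD=pa - signalled by the affix o-
check: ouglodud -> ouglodud -> ougilodud
lemma: uglo; VEL=zo; NUM=ol; MOD=pa


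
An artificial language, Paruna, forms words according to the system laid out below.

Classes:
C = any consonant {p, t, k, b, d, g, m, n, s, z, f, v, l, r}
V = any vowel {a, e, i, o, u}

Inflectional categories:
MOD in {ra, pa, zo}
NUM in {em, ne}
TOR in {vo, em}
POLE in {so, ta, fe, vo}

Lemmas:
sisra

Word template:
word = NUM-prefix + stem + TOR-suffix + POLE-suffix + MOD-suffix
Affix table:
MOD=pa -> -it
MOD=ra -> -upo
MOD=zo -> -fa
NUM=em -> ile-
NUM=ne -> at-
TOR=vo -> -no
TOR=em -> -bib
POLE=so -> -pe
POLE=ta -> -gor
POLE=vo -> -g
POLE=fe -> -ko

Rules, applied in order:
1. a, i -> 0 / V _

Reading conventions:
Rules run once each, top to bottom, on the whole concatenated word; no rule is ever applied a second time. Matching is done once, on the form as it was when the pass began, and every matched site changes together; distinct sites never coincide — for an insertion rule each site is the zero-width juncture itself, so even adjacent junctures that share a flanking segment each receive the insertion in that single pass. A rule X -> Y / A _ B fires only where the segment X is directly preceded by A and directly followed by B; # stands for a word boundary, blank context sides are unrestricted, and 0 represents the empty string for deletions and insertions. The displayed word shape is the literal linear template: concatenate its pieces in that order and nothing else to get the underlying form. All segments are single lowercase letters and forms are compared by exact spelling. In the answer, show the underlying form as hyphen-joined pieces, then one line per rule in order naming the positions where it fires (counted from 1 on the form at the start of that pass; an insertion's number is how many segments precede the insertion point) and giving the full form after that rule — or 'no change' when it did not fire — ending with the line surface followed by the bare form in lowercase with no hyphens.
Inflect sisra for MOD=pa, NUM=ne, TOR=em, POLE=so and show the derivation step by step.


underlying: at-sisra-bib-pe-it
1. a, i -> 0 / V _: fires at position(s) 13: atsisrabibpet
surface: atsisrabibpet


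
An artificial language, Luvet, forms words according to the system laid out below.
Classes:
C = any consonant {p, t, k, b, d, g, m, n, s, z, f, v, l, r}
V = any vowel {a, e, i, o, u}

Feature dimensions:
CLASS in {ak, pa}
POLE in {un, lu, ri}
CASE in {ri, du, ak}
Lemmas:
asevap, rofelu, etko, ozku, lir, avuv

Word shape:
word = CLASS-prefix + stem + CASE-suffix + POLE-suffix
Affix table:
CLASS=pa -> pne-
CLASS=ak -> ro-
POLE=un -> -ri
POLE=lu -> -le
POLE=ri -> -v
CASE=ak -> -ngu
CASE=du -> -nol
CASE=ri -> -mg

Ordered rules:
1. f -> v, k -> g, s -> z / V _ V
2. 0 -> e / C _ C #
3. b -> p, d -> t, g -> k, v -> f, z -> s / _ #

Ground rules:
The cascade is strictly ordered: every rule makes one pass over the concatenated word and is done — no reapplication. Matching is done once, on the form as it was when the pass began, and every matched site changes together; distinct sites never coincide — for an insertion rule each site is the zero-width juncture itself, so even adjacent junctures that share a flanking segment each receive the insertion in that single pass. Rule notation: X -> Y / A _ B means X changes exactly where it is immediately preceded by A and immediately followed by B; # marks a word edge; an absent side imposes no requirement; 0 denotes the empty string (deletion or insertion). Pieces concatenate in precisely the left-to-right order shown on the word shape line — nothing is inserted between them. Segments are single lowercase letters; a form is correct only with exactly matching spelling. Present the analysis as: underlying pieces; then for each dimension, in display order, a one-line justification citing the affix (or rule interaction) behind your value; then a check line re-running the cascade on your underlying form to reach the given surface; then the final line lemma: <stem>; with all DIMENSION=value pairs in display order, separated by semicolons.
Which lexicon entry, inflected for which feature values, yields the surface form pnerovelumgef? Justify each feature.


underlying: pne-rofelu-mg-v
CLASS=pa - signalled by the affix pne-
POLE=ri - signalled by the affix -v
CASE=ri - signalled by the affix -mg
check: pnerofelumgv -> pnerovelumgv -> pnerovelumgev -> pnerovelumgef
lemma: rofelu; CLASS=pa; POLE=ri; CASE=ri


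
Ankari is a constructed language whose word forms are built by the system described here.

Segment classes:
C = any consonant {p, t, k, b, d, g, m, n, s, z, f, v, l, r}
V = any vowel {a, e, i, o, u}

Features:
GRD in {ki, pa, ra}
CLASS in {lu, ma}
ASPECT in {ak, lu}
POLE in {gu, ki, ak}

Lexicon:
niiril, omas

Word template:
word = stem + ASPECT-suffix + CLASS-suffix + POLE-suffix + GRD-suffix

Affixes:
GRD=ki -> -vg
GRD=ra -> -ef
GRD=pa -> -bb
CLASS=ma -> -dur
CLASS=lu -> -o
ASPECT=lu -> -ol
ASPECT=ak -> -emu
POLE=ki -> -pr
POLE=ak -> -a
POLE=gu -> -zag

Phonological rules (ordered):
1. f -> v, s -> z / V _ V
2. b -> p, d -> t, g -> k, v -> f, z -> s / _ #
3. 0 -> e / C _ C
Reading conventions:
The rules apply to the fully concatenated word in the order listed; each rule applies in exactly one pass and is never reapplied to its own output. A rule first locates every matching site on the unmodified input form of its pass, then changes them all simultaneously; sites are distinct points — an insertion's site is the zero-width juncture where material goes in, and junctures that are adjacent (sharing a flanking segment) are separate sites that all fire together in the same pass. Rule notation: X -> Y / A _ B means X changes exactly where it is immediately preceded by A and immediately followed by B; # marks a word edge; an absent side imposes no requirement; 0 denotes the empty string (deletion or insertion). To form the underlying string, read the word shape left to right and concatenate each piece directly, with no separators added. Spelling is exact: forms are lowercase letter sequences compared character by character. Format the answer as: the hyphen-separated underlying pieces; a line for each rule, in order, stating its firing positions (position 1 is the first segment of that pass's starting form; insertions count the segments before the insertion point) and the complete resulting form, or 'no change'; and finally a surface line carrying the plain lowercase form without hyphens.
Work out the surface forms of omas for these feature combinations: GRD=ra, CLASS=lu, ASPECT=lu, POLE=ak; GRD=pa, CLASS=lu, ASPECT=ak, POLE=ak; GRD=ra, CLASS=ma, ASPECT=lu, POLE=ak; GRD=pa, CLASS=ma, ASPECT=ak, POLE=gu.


cell GRD=ra, CLASS=lu, ASPECT=lu, POLE=ak:
underlying: omas-ol-o-a-ef
1. f -> v, s -> z / V _ V: fires at position(s) 4: omazoloaef
2. b -> p, d -> t, g -> k, v -> f, z -> s / _ #: no change
3. 0 -> e / C _ C: no change
surface: omazoloaef

cell GRD=pa, CLASS=lu, ASPECT=ak, POLE=ak:
underlying: omas-emu-o-a-bb
1. f -> v, s -> z / V _ V: fires at position(s) 4: omazemuoabb
2. b -> p, d -> t, g -> k, v -> f, z -> s / _ #: fires at position(s) 11: omazemuoabp
3. 0 -> e / C _ C: inserts after position(s) 10: omazemuoabep
surface: omazemuoabep

cell GRD=ra, CLASS=ma, ASPECT=lu, POLE=ak:
underlying: omas-ol-dur-a-ef
1. f -> v, s -> z / V _ V: fires at position(s) 4: omazolduraef
2. b -> p, d -> t, g -> k, v -> f, z -> s / _ #: no change
3. 0 -> e / C _ C: inserts after position(s) 6: omazoleduraef
surface: omazoleduraef

cell GRD=pa, CLASS=ma, ASPECT=ak, POLE=gu:
underlying: omas-emu-dur-zag-bb
1. f -> v, s -> z / V _ V: fires at position(s) 4: omazemudurzagbb
2. b -> p, d -> t, g -> k, v -> f, z -> s / _ #: fires at position(s) 15: omazemudurzagbp
3. 0 -> e / C _ C: inserts after position(s) 10, 13, 14: omazemudurezagebep
surface: omazemudurezagebep


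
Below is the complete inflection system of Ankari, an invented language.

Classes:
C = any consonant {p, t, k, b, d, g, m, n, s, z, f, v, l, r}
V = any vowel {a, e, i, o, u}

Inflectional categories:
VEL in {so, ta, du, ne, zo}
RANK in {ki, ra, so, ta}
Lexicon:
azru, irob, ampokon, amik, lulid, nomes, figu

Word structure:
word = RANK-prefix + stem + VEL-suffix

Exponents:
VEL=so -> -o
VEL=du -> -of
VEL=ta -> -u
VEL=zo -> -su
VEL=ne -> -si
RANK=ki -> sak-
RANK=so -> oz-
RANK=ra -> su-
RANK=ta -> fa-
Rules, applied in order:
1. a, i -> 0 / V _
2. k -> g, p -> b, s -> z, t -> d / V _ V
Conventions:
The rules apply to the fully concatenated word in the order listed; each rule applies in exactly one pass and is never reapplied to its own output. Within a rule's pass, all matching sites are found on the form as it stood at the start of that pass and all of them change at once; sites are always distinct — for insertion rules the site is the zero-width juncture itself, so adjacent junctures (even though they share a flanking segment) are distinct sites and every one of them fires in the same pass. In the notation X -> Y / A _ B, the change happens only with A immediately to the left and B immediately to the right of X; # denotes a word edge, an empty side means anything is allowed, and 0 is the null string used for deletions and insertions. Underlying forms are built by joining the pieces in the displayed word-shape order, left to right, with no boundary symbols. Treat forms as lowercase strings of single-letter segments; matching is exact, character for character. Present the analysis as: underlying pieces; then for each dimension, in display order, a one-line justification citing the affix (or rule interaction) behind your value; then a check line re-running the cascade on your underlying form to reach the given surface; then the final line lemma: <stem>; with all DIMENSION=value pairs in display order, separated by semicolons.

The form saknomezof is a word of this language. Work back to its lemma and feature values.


underlying: sak-nomes-of
VEL=du - signalled by the affix -of
RANK=ki - signalled by the affix sak-
check: saknomesof -> saknomesof -> saknomezof
lemma: nomes; VEL=du; RANK=ki


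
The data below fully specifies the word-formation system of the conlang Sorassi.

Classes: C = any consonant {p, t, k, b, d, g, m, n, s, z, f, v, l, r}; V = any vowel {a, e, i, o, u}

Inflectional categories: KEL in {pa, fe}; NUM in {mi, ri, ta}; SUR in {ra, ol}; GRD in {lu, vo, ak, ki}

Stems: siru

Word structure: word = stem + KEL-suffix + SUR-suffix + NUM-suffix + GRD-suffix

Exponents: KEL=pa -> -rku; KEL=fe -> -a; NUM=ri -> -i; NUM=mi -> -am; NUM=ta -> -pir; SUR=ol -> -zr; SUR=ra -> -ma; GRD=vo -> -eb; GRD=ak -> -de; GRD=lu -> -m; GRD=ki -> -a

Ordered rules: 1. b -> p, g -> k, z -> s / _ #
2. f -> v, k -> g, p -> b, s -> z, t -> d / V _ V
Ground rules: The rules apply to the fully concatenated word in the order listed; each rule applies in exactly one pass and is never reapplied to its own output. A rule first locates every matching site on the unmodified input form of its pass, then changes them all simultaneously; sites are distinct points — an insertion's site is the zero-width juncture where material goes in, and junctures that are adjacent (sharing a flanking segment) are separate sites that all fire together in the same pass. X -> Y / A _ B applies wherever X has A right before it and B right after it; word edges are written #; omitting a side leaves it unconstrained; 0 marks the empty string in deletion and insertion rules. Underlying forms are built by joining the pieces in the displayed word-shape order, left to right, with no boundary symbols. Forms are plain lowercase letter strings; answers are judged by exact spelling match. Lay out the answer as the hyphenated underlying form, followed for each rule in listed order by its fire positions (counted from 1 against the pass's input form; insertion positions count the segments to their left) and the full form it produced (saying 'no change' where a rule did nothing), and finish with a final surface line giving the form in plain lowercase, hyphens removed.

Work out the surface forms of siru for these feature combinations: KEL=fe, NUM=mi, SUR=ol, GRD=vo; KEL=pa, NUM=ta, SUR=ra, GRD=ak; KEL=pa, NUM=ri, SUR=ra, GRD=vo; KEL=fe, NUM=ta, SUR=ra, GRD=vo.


cell KEL=fe, NUM=mi, SUR=ol, GRD=vo:
underlying: siru-a-zr-am-eb
1. b -> p, g -> k, z -> s / _ #: fires at position(s) 11: siruazramep
2. f -> v, k -> g, p -> b, s -> z, t -> d / V _ V: no change
surface: siruazramep

cell KEL=pa, NUM=ta, SUR=ra, GRD=ak:
underlying: siru-rku-ma-pir-de
1. b -> p, g -> k, z -> s / _ #: no change
2. f -> v, k -> g, p -> b, s -> z, t -> d / V _ V: fires at position(s) 10: sirurkumabirde
surface: sirurkumabirde

cell KEL=pa, NUM=ri, SUR=ra, GRD=vo:
underlying: siru-rku-ma-i-eb
1. b -> p, g -> k, z -> s / _ #: fires at position(s) 12: sirurkumaiep
2. f -> v, k -> g, p -> b, s -> z, t -> d / V _ V: no change
surface: sirurkumaiep

cell KEL=fe, NUM=ta, SUR=ra, GRD=vo:
underlying: siru-a-ma-pir-eb
1. b -> p, g -> k, z -> s / _ #: fires at position(s) 12: siruamapirep
2. f -> v, k -> g, p -> b, s -> z, t -> d / V _ V: fires at position(s) 8: siruamabirep
surface: siruamabirep


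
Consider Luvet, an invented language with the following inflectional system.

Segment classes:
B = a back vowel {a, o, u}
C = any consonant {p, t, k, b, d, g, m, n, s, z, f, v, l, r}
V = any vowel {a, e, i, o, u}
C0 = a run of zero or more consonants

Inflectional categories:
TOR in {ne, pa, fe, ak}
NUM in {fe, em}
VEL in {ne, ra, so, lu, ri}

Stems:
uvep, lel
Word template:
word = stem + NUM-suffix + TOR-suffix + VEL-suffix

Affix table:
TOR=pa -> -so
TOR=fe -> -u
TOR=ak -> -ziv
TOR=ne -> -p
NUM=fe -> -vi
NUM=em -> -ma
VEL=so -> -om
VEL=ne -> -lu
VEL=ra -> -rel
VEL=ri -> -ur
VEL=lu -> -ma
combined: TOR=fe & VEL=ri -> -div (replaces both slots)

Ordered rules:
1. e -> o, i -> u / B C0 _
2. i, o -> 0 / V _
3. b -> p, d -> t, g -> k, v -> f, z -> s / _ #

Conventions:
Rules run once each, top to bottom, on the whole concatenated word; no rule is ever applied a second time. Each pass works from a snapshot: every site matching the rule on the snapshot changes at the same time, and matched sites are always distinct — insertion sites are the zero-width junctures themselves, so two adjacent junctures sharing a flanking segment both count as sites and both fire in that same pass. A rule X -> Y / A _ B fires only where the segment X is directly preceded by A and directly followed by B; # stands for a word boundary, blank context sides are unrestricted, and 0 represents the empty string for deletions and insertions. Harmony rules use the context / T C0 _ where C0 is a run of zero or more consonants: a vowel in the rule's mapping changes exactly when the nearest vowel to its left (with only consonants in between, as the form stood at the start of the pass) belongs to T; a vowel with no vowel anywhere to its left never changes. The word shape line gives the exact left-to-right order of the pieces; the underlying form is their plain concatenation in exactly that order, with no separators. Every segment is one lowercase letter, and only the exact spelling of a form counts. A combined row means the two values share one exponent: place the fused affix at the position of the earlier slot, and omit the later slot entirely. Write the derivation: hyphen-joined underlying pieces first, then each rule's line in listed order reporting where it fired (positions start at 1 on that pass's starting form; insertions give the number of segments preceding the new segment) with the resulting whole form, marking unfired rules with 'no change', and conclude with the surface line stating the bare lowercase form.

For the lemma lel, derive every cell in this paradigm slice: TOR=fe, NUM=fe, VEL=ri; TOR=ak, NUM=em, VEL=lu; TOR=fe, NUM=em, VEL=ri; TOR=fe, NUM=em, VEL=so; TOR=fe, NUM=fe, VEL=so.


cell TOR=fe, NUM=fe, VEL=ri:
underlying: lel-vi-div
1. e -> o, i -> u / B C0 _: no change
2. i, o -> 0 / V _: no change
3. b -> p, d -> t, g -> k, v -> f, z -> s / _ #: fires at position(s) 8: lelvidif
surface: lelvidif

cell TOR=ak, NUM=em, VEL=lu:
underlying: lel-ma-ziv-ma
1. e -> o, i -> u / B C0 _: fires at position(s) 7: lelmazuvma
2. i, o -> 0 / V _: no change
3. b -> p, d -> t, g -> k, v -> f, z -> s / _ #: no change
surface: lelmazuvma

cell TOR=fe, NUM=em, VEL=ri:
underlying: lel-ma-div
1. e -> o, i -> u / B C0 _: fires at position(s) 7: lelmaduv
2. i, o -> 0 / V _: no change
3. b -> p, d -> t, g -> k, v -> f, z -> s / _ #: fires at position(s) 8: lelmaduf
surface: lelmaduf

cell TOR=fe, NUM=em, VEL=so:
underlying: lel-ma-u-om
1. e -> o, i -> u / B C0 _: no change
2. i, o -> 0 / V _: fires at position(s) 7: lelmaum
3. b -> p, d -> t, g -> k, v -> f, z -> s / _ #: no change
surface: lelmaum

cell TOR=fe, NUM=fe, VEL=so:
underlying: lel-vi-u-om
1. e -> o, i -> u / B C0 _: no change
2. i, o -> 0 / V _: fires at position(s) 7: lelvium
3. b -> p, d -> t, g -> k, v -> f, z -> s / _ #: no change
surface: lelvium


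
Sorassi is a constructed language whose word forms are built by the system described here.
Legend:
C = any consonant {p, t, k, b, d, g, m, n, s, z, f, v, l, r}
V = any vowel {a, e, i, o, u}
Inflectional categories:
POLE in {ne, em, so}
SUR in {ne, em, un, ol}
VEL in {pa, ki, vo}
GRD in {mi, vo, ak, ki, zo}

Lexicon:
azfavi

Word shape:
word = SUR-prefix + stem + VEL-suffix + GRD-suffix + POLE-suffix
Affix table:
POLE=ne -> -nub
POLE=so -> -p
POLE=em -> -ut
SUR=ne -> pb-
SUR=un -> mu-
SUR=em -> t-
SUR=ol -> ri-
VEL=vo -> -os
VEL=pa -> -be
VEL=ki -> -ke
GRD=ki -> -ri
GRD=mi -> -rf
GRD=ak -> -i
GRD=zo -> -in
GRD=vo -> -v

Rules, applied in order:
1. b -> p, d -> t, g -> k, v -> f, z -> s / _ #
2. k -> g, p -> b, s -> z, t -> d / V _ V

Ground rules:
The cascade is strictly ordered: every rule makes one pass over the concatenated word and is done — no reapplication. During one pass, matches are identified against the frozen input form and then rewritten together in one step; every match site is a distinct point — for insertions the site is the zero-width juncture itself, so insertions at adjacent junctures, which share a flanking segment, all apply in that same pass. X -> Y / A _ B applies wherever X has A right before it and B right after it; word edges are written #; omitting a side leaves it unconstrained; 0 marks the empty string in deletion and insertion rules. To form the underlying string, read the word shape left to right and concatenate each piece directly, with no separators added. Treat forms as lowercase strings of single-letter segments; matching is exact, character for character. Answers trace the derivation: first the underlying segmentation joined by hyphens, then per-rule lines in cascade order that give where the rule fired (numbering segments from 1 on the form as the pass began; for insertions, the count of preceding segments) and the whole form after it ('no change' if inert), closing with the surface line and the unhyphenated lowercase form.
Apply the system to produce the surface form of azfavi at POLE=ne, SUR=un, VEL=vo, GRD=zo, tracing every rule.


underlying: mu-azfavi-os-in-nub
1. b -> p, d -> t, g -> k, v -> f, z -> s / _ #: fires at position(s) 15: muazfaviosinnup
2. k -> g, p -> b, s -> z, t -> d / V _ V: fires at position(s) 10: muazfaviozinnup
surface: muazfaviozinnup


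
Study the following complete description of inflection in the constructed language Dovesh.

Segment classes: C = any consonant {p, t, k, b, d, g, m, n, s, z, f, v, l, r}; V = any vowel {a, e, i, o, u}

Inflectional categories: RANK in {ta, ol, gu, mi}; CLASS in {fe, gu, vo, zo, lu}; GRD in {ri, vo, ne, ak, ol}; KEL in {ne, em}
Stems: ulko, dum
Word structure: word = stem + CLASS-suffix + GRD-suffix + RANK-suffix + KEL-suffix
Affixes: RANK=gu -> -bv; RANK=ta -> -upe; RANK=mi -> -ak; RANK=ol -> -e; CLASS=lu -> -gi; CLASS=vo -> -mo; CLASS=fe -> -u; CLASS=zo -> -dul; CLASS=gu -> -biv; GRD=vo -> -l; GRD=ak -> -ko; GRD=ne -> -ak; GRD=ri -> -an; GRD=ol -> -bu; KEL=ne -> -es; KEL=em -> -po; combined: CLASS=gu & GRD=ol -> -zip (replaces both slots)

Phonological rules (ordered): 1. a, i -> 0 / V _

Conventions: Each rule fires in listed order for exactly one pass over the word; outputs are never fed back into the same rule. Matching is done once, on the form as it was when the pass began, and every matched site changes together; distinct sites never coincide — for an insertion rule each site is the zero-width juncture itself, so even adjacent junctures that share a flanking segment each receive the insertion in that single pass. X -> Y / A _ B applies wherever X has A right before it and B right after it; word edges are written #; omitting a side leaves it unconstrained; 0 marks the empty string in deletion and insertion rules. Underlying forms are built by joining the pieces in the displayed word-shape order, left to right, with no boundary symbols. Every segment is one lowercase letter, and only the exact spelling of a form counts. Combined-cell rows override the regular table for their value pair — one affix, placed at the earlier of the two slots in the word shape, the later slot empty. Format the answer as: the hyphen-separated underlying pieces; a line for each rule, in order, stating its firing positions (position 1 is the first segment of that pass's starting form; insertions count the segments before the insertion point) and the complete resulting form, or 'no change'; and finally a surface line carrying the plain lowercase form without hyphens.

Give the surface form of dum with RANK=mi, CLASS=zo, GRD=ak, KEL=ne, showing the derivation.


underlying: dum-dul-ko-ak-es
1. a, i -> 0 / V _: fires at position(s) 9: dumdulkokes
surface: dumdulkokes


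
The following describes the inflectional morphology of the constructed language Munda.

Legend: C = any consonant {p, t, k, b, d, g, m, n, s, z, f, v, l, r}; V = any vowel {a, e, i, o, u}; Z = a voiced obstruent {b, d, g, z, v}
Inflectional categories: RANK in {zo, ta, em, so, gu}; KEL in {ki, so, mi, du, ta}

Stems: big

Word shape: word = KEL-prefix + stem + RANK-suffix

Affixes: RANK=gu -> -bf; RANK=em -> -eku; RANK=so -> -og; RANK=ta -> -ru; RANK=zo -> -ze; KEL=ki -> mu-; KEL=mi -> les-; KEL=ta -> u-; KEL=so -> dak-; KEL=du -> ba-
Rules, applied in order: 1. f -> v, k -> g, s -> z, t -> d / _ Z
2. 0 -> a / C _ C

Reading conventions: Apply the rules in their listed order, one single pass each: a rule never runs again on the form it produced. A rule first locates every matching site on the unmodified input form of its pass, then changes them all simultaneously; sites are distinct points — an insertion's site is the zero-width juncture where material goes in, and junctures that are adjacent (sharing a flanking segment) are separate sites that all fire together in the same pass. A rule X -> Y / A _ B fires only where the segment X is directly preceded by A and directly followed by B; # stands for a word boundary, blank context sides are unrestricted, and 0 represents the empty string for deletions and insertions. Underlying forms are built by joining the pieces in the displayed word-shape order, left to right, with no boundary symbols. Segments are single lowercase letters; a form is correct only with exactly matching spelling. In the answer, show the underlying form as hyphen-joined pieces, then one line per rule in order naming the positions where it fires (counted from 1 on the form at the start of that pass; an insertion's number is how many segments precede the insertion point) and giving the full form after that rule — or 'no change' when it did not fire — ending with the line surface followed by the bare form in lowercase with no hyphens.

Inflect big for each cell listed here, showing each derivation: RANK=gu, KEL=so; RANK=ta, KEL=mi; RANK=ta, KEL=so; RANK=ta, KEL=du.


cell RANK=gu, KEL=so:
underlying: dak-big-bf
1. f -> v, k -> g, s -> z, t -> d / _ Z: fires at position(s) 3: dagbigbf
2. 0 -> a / C _ C: inserts after position(s) 3, 6, 7: dagabigabaf
surface: dagabigabaf

cell RANK=ta, KEL=mi:
underlying: les-big-ru
1. f -> v, k -> g, s -> z, t -> d / _ Z: fires at position(s) 3: lezbigru
2. 0 -> a / C _ C: inserts after position(s) 3, 6: lezabigaru
surface: lezabigaru

cell RANK=ta, KEL=so:
underlying: dak-big-ru
1. f -> v, k -> g, s -> z, t -> d / _ Z: fires at position(s) 3: dagbigru
2. 0 -> a / C _ C: inserts after position(s) 3, 6: dagabigaru
surface: dagabigaru

cell RANK=ta, KEL=du:
underlying: ba-big-ru
1. f -> v, k -> g, s -> z, t -> d / _ Z: no change
2. 0 -> a / C _ C: inserts after position(s) 5: babigaru
surface: babigaru
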